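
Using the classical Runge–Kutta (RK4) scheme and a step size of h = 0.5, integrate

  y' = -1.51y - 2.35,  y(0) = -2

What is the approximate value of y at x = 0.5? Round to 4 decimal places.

-1.7656

RK4: k1 = f(x_n, y_n); k2 = f(x_n + h/2, y_n + (h/2)·k1); k3 = f(x_n + h/2, y_n + (h/2)·k2); k4 = f(x_n + h, y_n + h·k3); y_{n+1} = y_n + (h/6)·(k1 + 2k2 + 2k3 + k4).
x=0.000000, y=-2.000000:
  k1 = f(0.000000, -2.000000) = 0.670000
  k2 = f(0.250000, -1.832500) = 0.417075
  k3 = f(0.250000, -1.895731) = 0.512554
  k4 = f(0.500000, -1.743723) = 0.283022
  y ← -2.000000 + (0.5/6)·(k1 + 2k2 + 2k3 + k4) = -1.765643
y(0.5) ≈ -1.7656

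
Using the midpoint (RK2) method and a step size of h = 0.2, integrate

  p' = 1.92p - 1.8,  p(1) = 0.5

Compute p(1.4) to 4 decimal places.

Midpoint: k1 = f(s_n, p_n); k2 = f(s_n + h/2, p_n + (h/2)·k1); p_{n+1} = p_n + h·k2.
s=1.000000, p=0.500000:
  k1 = f(1.000000, 0.500000) = -0.840000
  k2 = f(1.100000, 0.416000) = -1.001280
  p ← 0.500000 + 0.2·(-1.001280) = 0.299744
s=1.200000, p=0.299744:
  k1 = f(1.200000, 0.299744) = -1.224492
  k2 = f(1.300000, 0.177295) = -1.459594
  p ← 0.299744 + 0.2·(-1.459594) = 0.007825
p(1.4) ≈ 0.0078

0.0078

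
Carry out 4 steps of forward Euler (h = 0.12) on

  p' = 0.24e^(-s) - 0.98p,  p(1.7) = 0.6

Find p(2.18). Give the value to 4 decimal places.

Euler: p_{n+1} = p_n + h·f(s_n, p_n).
s=1.700000, p=0.600000: f=-0.544156 → p ← 0.600000 + 0.12·(-0.544156) = 0.534701
s=1.820000, p=0.534701: f=-0.485121 → p ← 0.534701 + 0.12·(-0.485121) = 0.476487
s=1.940000, p=0.476487: f=-0.432468 → p ← 0.476487 + 0.12·(-0.432468) = 0.424591
s=2.060000, p=0.424591: f=-0.385510 → p ← 0.424591 + 0.12·(-0.385510) = 0.378329
p(2.18) ≈ 0.3783

0.3783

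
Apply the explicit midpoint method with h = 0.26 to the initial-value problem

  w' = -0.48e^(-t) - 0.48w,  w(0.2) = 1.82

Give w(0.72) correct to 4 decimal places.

1.2811

Midpoint: k1 = f(t_n, w_n); k2 = f(t_n + h/2, w_n + (h/2)·k1); w_{n+1} = w_n + h·k2.
t=0.200000, w=1.820000:
  k1 = f(0.200000, 1.820000) = -1.266591
  k2 = f(0.330000, 1.655343) = -1.139648
  w ← 1.820000 + 0.26·(-1.139648) = 1.523691
t=0.460000, w=1.523691:
  k1 = f(0.460000, 1.523691) = -1.034388
  k2 = f(0.590000, 1.389221) = -0.932903
  w ← 1.523691 + 0.26·(-0.932903) = 1.281137
w(0.72) ≈ 1.2811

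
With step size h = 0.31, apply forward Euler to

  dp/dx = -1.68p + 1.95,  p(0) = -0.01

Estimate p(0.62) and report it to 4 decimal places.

Euler: p_{n+1} = p_n + h·f(x_n, p_n).
x=0.000000, p=-0.010000: f=1.966800 → p ← -0.010000 + 0.31·1.966800 = 0.599708
x=0.310000, p=0.599708: f=0.942491 → p ← 0.599708 + 0.31·0.942491 = 0.891880
p(0.62) ≈ 0.8919

0.8919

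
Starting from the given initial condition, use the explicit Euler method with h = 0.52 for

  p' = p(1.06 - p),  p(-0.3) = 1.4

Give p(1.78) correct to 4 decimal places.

1.0670

Euler: p_{n+1} = p_n + h·f(x_n, p_n).
x=-0.300000, p=1.400000: f=-0.476000 → p ← 1.400000 + 0.52·(-0.476000) = 1.152480
x=0.220000, p=1.152480: f=-0.106581 → p ← 1.152480 + 0.52·(-0.106581) = 1.097058
x=0.740000, p=1.097058: f=-0.040654 → p ← 1.097058 + 0.52·(-0.040654) = 1.075917
x=1.260000, p=1.075917: f=-0.017126 → p ← 1.075917 + 0.52·(-0.017126) = 1.067012
p(1.78) ≈ 1.0670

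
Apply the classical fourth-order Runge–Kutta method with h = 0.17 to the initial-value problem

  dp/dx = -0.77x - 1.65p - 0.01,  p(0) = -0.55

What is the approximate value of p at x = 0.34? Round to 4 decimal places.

RK4: k1 = f(x_n, p_n); k2 = f(x_n + h/2, p_n + (h/2)·k1); k3 = f(x_n + h/2, p_n + (h/2)·k2); k4 = f(x_n + h, p_n + h·k3); p_{n+1} = p_n + (h/6)·(k1 + 2k2 + 2k3 + k4).
x=0.000000, p=-0.550000:
  k1 = f(0.000000, -0.550000) = 0.897500
  k2 = f(0.085000, -0.473713) = 0.706176
  k3 = f(0.085000, -0.489975) = 0.733009
  k4 = f(0.170000, -0.425388) = 0.560991
  p ← -0.550000 + (0.17/6)·(k1 + 2k2 + 2k3 + k4) = -0.427122
x=0.170000, p=-0.427122:
  k1 = f(0.170000, -0.427122) = 0.563852
  k2 = f(0.255000, -0.379195) = 0.419322
  k3 = f(0.255000, -0.391480) = 0.439592
  k4 = f(0.340000, -0.352392) = 0.309646
  p ← -0.427122 + (0.17/6)·(k1 + 2k2 + 2k3 + k4) = -0.353701
p(0.34) ≈ -0.3537

-0.3537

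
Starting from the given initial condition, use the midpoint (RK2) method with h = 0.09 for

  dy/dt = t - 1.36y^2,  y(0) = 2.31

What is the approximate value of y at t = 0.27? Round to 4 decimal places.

Midpoint: k1 = f(t_n, y_n); k2 = f(t_n + h/2, y_n + (h/2)·k1); y_{n+1} = y_n + h·k2.
t=0.000000, y=2.310000:
  k1 = f(0.000000, 2.310000) = -7.257096
  k2 = f(0.045000, 1.983431) = -5.305236
  y ← 2.310000 + 0.09·(-5.305236) = 1.832529
t=0.090000, y=1.832529:
  k1 = f(0.090000, 1.832529) = -4.477100
  k2 = f(0.135000, 1.631059) = -3.483082
  y ← 1.832529 + 0.09·(-3.483082) = 1.519051
t=0.180000, y=1.519051:
  k1 = f(0.180000, 1.519051) = -2.958223
  k2 = f(0.225000, 1.385931) = -2.387296
  y ← 1.519051 + 0.09·(-2.387296) = 1.304195
y(0.27) ≈ 1.3042

1.3042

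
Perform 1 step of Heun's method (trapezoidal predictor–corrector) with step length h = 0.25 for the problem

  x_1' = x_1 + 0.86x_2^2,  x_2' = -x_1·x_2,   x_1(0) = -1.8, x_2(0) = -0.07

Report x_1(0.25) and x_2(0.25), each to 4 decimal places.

Heun on (x_1,x_2): k1 = f(s_n, state_n); k2 = f(s_n + h, state_n + h·k1); state_{n+1} = state_n + (h/2)·(k1 + k2).
0.000000: (-1.800000, -0.070000)
  k1 = (-1.795786, -0.126000)
  predictor → (-2.248947, -0.101500)
  k2 = (-2.240087, -0.228268)
  → (-2.304484, -0.114284)
(x_1(0.25), x_2(0.25)) ≈ (-2.3045, -0.1143)

-2.3045, -0.1143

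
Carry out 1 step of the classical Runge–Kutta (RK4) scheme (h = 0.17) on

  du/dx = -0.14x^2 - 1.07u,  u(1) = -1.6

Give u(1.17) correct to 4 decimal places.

-1.3597

RK4: k1 = f(x_n, u_n); k2 = f(x_n + h/2, u_n + (h/2)·k1); k3 = f(x_n + h/2, u_n + (h/2)·k2); k4 = f(x_n + h, u_n + h·k3); u_{n+1} = u_n + (h/6)·(k1 + 2k2 + 2k3 + k4).
x=1.000000, u=-1.600000:
  k1 = f(1.000000, -1.600000) = 1.572000
  k2 = f(1.085000, -1.466380) = 1.404215
  k3 = f(1.085000, -1.480642) = 1.419475
  k4 = f(1.170000, -1.358689) = 1.262151
  u ← -1.600000 + (0.17/6)·(k1 + 2k2 + 2k3 + k4) = -1.359690
u(1.17) ≈ -1.3597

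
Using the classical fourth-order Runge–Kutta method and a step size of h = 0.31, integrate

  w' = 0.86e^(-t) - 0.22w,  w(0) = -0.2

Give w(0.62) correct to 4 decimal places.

RK4: k1 = f(t_n, w_n); k2 = f(t_n + h/2, w_n + (h/2)·k1); k3 = f(t_n + h/2, w_n + (h/2)·k2); k4 = f(t_n + h, w_n + h·k3); w_{n+1} = w_n + (h/6)·(k1 + 2k2 + 2k3 + k4).
t=0.000000, w=-0.200000:
  k1 = f(0.000000, -0.200000) = 0.904000
  k2 = f(0.155000, -0.059880) = 0.749691
  k3 = f(0.155000, -0.083798) = 0.754953
  k4 = f(0.310000, 0.034035) = 0.623277
  w ← -0.200000 + (0.31/6)·(k1 + 2k2 + 2k3 + k4) = 0.034389
t=0.310000, w=0.034389:
  k1 = f(0.310000, 0.034389) = 0.623199
  k2 = f(0.465000, 0.130985) = 0.511380
  k3 = f(0.465000, 0.113653) = 0.515193
  k4 = f(0.620000, 0.194099) = 0.419930
  w ← 0.034389 + (0.31/6)·(k1 + 2k2 + 2k3 + k4) = 0.194363
w(0.62) ≈ 0.1944

0.1944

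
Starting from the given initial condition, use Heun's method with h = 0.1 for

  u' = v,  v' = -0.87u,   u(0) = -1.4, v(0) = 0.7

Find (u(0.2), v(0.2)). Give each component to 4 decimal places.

-1.2363, 0.9304

Heun on (u,v): k1 = f(s_n, state_n); k2 = f(s_n + h, state_n + h·k1); state_{n+1} = state_n + (h/2)·(k1 + k2).
0.000000: (-1.400000, 0.700000)
  k1 = (0.700000, 1.218000)
  predictor → (-1.330000, 0.821800)
  k2 = (0.821800, 1.157100)
  → (-1.323910, 0.818755)
0.100000: (-1.323910, 0.818755)
  k1 = (0.818755, 1.151802)
  predictor → (-1.242034, 0.933935)
  k2 = (0.933935, 1.080570)
  → (-1.236275, 0.930374)
(u(0.2), v(0.2)) ≈ (-1.2363, 0.9304)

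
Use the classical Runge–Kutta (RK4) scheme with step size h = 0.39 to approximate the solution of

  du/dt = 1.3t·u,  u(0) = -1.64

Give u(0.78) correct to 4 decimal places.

-2.4354

RK4: k1 = f(t_n, u_n); k2 = f(t_n + h/2, u_n + (h/2)·k1); k3 = f(t_n + h/2, u_n + (h/2)·k2); k4 = f(t_n + h, u_n + h·k3); u_{n+1} = u_n + (h/6)·(k1 + 2k2 + 2k3 + k4).
t=0.000000, u=-1.640000:
  k1 = f(0.000000, -1.640000) = 0.000000
  k2 = f(0.195000, -1.640000) = -0.415740
  k3 = f(0.195000, -1.721069) = -0.436291
  k4 = f(0.390000, -1.810154) = -0.917748
  u ← -1.640000 + (0.39/6)·(k1 + 2k2 + 2k3 + k4) = -1.810418
t=0.390000, u=-1.810418:
  k1 = f(0.390000, -1.810418) = -0.917882
  k2 = f(0.585000, -1.989405) = -1.512942
  k3 = f(0.585000, -2.105441) = -1.601188
  k4 = f(0.780000, -2.434881) = -2.468969
  u ← -1.810418 + (0.39/6)·(k1 + 2k2 + 2k3 + k4) = -2.435400
u(0.78) ≈ -2.4354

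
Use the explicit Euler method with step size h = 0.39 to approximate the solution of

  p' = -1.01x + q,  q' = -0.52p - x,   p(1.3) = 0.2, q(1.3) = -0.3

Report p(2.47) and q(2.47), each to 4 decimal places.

-2.7983, -1.9418

Euler on (p,q): p_{n+1} = p_n + h·p', q_{n+1} = q_n + h·q'.
1.300000: (0.200000, -0.300000); f=(-1.613000, -1.404000) → (-0.429070, -0.847560)
1.690000: (-0.429070, -0.847560); f=(-2.554460, -1.466884) → (-1.425309, -1.419645)
2.080000: (-1.425309, -1.419645); f=(-3.520445, -1.338839) → (-2.798283, -1.941792)
(p(2.47), q(2.47)) ≈ (-2.7983, -1.9418)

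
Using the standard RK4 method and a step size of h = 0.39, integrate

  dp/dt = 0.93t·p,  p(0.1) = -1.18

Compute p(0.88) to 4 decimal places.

-1.6836

RK4: k1 = f(t_n, p_n); k2 = f(t_n + h/2, p_n + (h/2)·k1); k3 = f(t_n + h/2, p_n + (h/2)·k2); k4 = f(t_n + h, p_n + h·k3); p_{n+1} = p_n + (h/6)·(k1 + 2k2 + 2k3 + k4).
t=0.100000, p=-1.180000:
  k1 = f(0.100000, -1.180000) = -0.109740
  k2 = f(0.295000, -1.201399) = -0.329604
  k3 = f(0.295000, -1.244273) = -0.341366
  k4 = f(0.490000, -1.313133) = -0.598395
  p ← -1.180000 + (0.39/6)·(k1 + 2k2 + 2k3 + k4) = -1.313255
t=0.490000, p=-1.313255:
  k1 = f(0.490000, -1.313255) = -0.598450
  k2 = f(0.685000, -1.429953) = -0.910951
  k3 = f(0.685000, -1.490890) = -0.949772
  k4 = f(0.880000, -1.683666) = -1.377912
  p ← -1.313255 + (0.39/6)·(k1 + 2k2 + 2k3 + k4) = -1.683612
p(0.88) ≈ -1.6836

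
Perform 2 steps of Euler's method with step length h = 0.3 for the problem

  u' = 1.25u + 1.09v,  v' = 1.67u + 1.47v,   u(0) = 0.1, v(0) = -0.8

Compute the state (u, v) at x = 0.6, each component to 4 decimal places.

-0.5312, -1.6512

Euler on (u,v): u_{n+1} = u_n + h·u', v_{n+1} = v_n + h·v'.
0.000000: (0.100000, -0.800000); f=(-0.747000, -1.009000) → (-0.124100, -1.102700)
0.300000: (-0.124100, -1.102700); f=(-1.357068, -1.828216) → (-0.531220, -1.651165)
(u(0.6), v(0.6)) ≈ (-0.5312, -1.6512)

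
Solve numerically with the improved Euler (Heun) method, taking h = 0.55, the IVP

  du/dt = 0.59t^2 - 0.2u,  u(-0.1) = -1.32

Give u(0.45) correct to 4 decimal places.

-1.1485

Heun: k1 = f(t_n, u_n); k2 = f(t_n + h, u_n + h·k1); u_{n+1} = u_n + (h/2)·(k1 + k2).
t=-0.100000, u=-1.320000:
  k1 = f(-0.100000, -1.320000) = 0.269900
  k2 = f(0.450000, -1.171555) = 0.353786
  u ← -1.320000 + (0.55/2)·(0.269900 + 0.353786) = -1.148486
u(0.45) ≈ -1.1485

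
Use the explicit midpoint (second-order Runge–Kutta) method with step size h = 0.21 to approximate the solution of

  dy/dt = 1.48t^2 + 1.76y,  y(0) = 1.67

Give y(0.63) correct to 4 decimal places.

Midpoint: k1 = f(t_n, y_n); k2 = f(t_n + h/2, y_n + (h/2)·k1); y_{n+1} = y_n + h·k2.
t=0.000000, y=1.670000:
  k1 = f(0.000000, 1.670000) = 2.939200
  k2 = f(0.105000, 1.978616) = 3.498681
  y ← 1.670000 + 0.21·3.498681 = 2.404723
t=0.210000, y=2.404723:
  k1 = f(0.210000, 2.404723) = 4.297581
  k2 = f(0.315000, 2.855969) = 5.173358
  y ← 2.404723 + 0.21·5.173358 = 3.491128
t=0.420000, y=3.491128:
  k1 = f(0.420000, 3.491128) = 6.405458
  k2 = f(0.525000, 4.163701) = 7.736039
  y ← 3.491128 + 0.21·7.736039 = 5.115697
y(0.63) ≈ 5.1157

5.1157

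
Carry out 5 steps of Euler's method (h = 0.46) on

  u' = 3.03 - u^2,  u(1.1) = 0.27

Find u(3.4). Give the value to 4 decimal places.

1.7270

Euler: u_{n+1} = u_n + h·f(t_n, u_n).
t=1.100000, u=0.270000: f=2.957100 → u ← 0.270000 + 0.46·2.957100 = 1.630266
t=1.560000, u=1.630266: f=0.372233 → u ← 1.630266 + 0.46·0.372233 = 1.801493
t=2.020000, u=1.801493: f=-0.215377 → u ← 1.801493 + 0.46·(-0.215377) = 1.702420
t=2.480000, u=1.702420: f=0.131768 → u ← 1.702420 + 0.46·0.131768 = 1.763033
t=2.940000, u=1.763033: f=-0.078284 → u ← 1.763033 + 0.46·(-0.078284) = 1.727022
u(3.4) ≈ 1.7270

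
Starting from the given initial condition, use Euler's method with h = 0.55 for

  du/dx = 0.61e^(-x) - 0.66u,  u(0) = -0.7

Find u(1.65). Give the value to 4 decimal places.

0.1902

Euler: u_{n+1} = u_n + h·f(x_n, u_n).
x=0.000000, u=-0.700000: f=1.072000 → u ← -0.700000 + 0.55·1.072000 = -0.110400
x=0.550000, u=-0.110400: f=0.424803 → u ← -0.110400 + 0.55·0.424803 = 0.123242
x=1.100000, u=0.123242: f=0.121712 → u ← 0.123242 + 0.55·0.121712 = 0.190183
u(1.65) ≈ 0.1902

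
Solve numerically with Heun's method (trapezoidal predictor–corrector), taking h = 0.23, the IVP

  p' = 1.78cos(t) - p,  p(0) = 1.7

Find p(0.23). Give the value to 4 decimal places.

Heun: k1 = f(t_n, p_n); k2 = f(t_n + h, p_n + h·k1); p_{n+1} = p_n + (h/2)·(k1 + k2).
t=0.000000, p=1.700000:
  k1 = f(0.000000, 1.700000) = 0.080000
  k2 = f(0.230000, 1.718400) = 0.014726
  p ← 1.700000 + (0.23/2)·(0.080000 + 0.014726) = 1.710894
p(0.23) ≈ 1.7109

1.7109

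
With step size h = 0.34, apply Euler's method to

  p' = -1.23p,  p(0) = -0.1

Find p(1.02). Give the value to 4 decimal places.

Euler: p_{n+1} = p_n + h·f(t_n, p_n).
t=0.000000, p=-0.100000: f=0.123000 → p ← -0.100000 + 0.34·0.123000 = -0.058180
t=0.340000, p=-0.058180: f=0.071561 → p ← -0.058180 + 0.34·0.071561 = -0.033849
t=0.680000, p=-0.033849: f=0.041634 → p ← -0.033849 + 0.34·0.041634 = -0.019693
p(1.02) ≈ -0.0197

-0.0197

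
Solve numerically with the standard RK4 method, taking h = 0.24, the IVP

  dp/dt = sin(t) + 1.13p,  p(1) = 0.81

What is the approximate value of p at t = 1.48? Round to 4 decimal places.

RK4: k1 = f(t_n, p_n); k2 = f(t_n + h/2, p_n + (h/2)·k1); k3 = f(t_n + h/2, p_n + (h/2)·k2); k4 = f(t_n + h, p_n + h·k3); p_{n+1} = p_n + (h/6)·(k1 + 2k2 + 2k3 + k4).
t=1.000000, p=0.810000:
  k1 = f(1.000000, 0.810000) = 1.756771
  k2 = f(1.120000, 1.020813) = 2.053619
  k3 = f(1.120000, 1.056434) = 2.093871
  k4 = f(1.240000, 1.312529) = 2.428942
  p ← 0.810000 + (0.24/6)·(k1 + 2k2 + 2k3 + k4) = 1.309228
t=1.240000, p=1.309228:
  k1 = f(1.240000, 1.309228) = 2.425211
  k2 = f(1.360000, 1.600253) = 2.786151
  k3 = f(1.360000, 1.643566) = 2.835094
  k4 = f(1.480000, 1.989650) = 3.244186
  p ← 1.309228 + (0.24/6)·(k1 + 2k2 + 2k3 + k4) = 1.985703
p(1.48) ≈ 1.9857

1.9857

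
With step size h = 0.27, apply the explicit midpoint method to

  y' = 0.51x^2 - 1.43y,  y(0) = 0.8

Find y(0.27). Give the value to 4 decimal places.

0.5533

Midpoint: k1 = f(x_n, y_n); k2 = f(x_n + h/2, y_n + (h/2)·k1); y_{n+1} = y_n + h·k2.
x=0.000000, y=0.800000:
  k1 = f(0.000000, 0.800000) = -1.144000
  k2 = f(0.135000, 0.645560) = -0.913856
  y ← 0.800000 + 0.27·(-0.913856) = 0.553259
y(0.27) ≈ 0.5533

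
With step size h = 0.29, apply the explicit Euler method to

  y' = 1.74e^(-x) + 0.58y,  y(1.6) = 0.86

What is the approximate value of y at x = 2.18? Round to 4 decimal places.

Euler: y_{n+1} = y_n + h·f(x_n, y_n).
x=1.600000, y=0.860000: f=0.850100 → y ← 0.860000 + 0.29·0.850100 = 1.106529
x=1.890000, y=1.106529: f=0.904652 → y ← 1.106529 + 0.29·0.904652 = 1.368878
y(2.18) ≈ 1.3689

1.3689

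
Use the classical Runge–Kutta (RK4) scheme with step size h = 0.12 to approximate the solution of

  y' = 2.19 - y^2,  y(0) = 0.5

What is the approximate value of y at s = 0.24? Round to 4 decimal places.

RK4: k1 = f(s_n, y_n); k2 = f(s_n + h/2, y_n + (h/2)·k1); k3 = f(s_n + h/2, y_n + (h/2)·k2); k4 = f(s_n + h, y_n + h·k3); y_{n+1} = y_n + (h/6)·(k1 + 2k2 + 2k3 + k4).
s=0.000000, y=0.500000:
  k1 = f(0.000000, 0.500000) = 1.940000
  k2 = f(0.060000, 0.616400) = 1.810051
  k3 = f(0.060000, 0.608603) = 1.819602
  k4 = f(0.120000, 0.718352) = 1.673970
  y ← 0.500000 + (0.12/6)·(k1 + 2k2 + 2k3 + k4) = 0.717466
s=0.120000, y=0.717466:
  k1 = f(0.120000, 0.717466) = 1.675243
  k2 = f(0.180000, 0.817980) = 1.520909
  k3 = f(0.180000, 0.808720) = 1.535972
  k4 = f(0.240000, 0.901782) = 1.376789
  y ← 0.717466 + (0.12/6)·(k1 + 2k2 + 2k3 + k4) = 0.900781
y(0.24) ≈ 0.9008

0.9008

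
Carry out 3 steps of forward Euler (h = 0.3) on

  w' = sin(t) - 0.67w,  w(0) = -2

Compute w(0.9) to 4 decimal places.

-0.7799

Euler: w_{n+1} = w_n + h·f(t_n, w_n).
t=0.000000, w=-2.000000: f=1.340000 → w ← -2.000000 + 0.3·1.340000 = -1.598000
t=0.300000, w=-1.598000: f=1.366180 → w ← -1.598000 + 0.3·1.366180 = -1.188146
t=0.600000, w=-1.188146: f=1.360700 → w ← -1.188146 + 0.3·1.360700 = -0.779936
w(0.9) ≈ -0.7799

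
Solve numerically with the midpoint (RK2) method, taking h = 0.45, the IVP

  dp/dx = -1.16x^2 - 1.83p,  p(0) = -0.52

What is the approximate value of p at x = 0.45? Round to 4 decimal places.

Midpoint: k1 = f(x_n, p_n); k2 = f(x_n + h/2, p_n + (h/2)·k1); p_{n+1} = p_n + h·k2.
x=0.000000, p=-0.520000:
  k1 = f(0.000000, -0.520000) = 0.951600
  k2 = f(0.225000, -0.305890) = 0.501054
  p ← -0.520000 + 0.45·0.501054 = -0.294526
p(0.45) ≈ -0.2945

-0.2945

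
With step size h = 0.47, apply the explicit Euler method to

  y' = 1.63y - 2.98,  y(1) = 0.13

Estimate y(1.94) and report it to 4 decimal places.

Euler: y_{n+1} = y_n + h·f(t_n, y_n).
t=1.000000, y=0.130000: f=-2.768100 → y ← 0.130000 + 0.47·(-2.768100) = -1.171007
t=1.470000, y=-1.171007: f=-4.888741 → y ← -1.171007 + 0.47·(-4.888741) = -3.468715
y(1.94) ≈ -3.4687

-3.4687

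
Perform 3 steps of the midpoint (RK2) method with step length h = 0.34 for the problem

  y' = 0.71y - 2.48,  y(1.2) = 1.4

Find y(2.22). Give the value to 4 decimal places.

Midpoint: k1 = f(x_n, y_n); k2 = f(x_n + h/2, y_n + (h/2)·k1); y_{n+1} = y_n + h·k2.
x=1.200000, y=1.400000:
  k1 = f(1.200000, 1.400000) = -1.486000
  k2 = f(1.370000, 1.147380) = -1.665360
  y ← 1.400000 + 0.34·(-1.665360) = 0.833778
x=1.540000, y=0.833778:
  k1 = f(1.540000, 0.833778) = -1.888018
  k2 = f(1.710000, 0.512814) = -2.115902
  y ← 0.833778 + 0.34·(-2.115902) = 0.114371
x=1.880000, y=0.114371:
  k1 = f(1.880000, 0.114371) = -2.398797
  k2 = f(2.050000, -0.293424) = -2.688331
  y ← 0.114371 + 0.34·(-2.688331) = -0.799662
y(2.22) ≈ -0.7997

-0.7997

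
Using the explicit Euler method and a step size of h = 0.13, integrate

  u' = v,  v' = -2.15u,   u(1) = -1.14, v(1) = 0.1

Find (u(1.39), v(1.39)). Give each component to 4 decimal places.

Euler on (u,v): u_{n+1} = u_n + h·u', v_{n+1} = v_n + h·v'.
1.000000: (-1.140000, 0.100000); f=(0.100000, 2.451000) → (-1.127000, 0.418630)
1.130000: (-1.127000, 0.418630); f=(0.418630, 2.423050) → (-1.072578, 0.733626)
1.260000: (-1.072578, 0.733626); f=(0.733626, 2.306043) → (-0.977207, 1.033412)
(u(1.39), v(1.39)) ≈ (-0.9772, 1.0334)

-0.9772, 1.0334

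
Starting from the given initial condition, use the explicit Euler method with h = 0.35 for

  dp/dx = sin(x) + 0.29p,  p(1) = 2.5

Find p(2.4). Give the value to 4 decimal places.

5.1811

Euler: p_{n+1} = p_n + h·f(x_n, p_n).
x=1.000000, p=2.500000: f=1.566471 → p ← 2.500000 + 0.35·1.566471 = 3.048265
x=1.350000, p=3.048265: f=1.859720 → p ← 3.048265 + 0.35·1.859720 = 3.699167
x=1.700000, p=3.699167: f=2.064423 → p ← 3.699167 + 0.35·2.064423 = 4.421715
x=2.050000, p=4.421715: f=2.169660 → p ← 4.421715 + 0.35·2.169660 = 5.181096
p(2.4) ≈ 5.1811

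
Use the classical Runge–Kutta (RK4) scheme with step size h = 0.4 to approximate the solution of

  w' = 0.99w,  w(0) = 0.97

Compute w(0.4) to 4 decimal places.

RK4: k1 = f(s_n, w_n); k2 = f(s_n + h/2, w_n + (h/2)·k1); k3 = f(s_n + h/2, w_n + (h/2)·k2); k4 = f(s_n + h, w_n + h·k3); w_{n+1} = w_n + (h/6)·(k1 + 2k2 + 2k3 + k4).
s=0.000000, w=0.970000:
  k1 = f(0.000000, 0.970000) = 0.960300
  k2 = f(0.200000, 1.162060) = 1.150439
  k3 = f(0.200000, 1.200088) = 1.188087
  k4 = f(0.400000, 1.445235) = 1.430782
  w ← 0.970000 + (0.4/6)·(k1 + 2k2 + 2k3 + k4) = 1.441209
w(0.4) ≈ 1.4412

1.4412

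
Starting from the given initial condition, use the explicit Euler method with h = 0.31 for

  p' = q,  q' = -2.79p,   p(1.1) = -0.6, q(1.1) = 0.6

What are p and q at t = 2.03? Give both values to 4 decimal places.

0.3907, 1.5351

Euler on (p,q): p_{n+1} = p_n + h·p', q_{n+1} = q_n + h·q'.
1.100000: (-0.600000, 0.600000); f=(0.600000, 1.674000) → (-0.414000, 1.118940)
1.410000: (-0.414000, 1.118940); f=(1.118940, 1.155060) → (-0.067129, 1.477009)
1.720000: (-0.067129, 1.477009); f=(1.477009, 0.187289) → (0.390744, 1.535068)
(p(2.03), q(2.03)) ≈ (0.3907, 1.5351)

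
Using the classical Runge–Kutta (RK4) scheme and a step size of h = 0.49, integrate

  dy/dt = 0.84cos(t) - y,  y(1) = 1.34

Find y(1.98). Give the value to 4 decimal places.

RK4: k1 = f(t_n, y_n); k2 = f(t_n + h/2, y_n + (h/2)·k1); k3 = f(t_n + h/2, y_n + (h/2)·k2); k4 = f(t_n + h, y_n + h·k3); y_{n+1} = y_n + (h/6)·(k1 + 2k2 + 2k3 + k4).
t=1.000000, y=1.340000:
  k1 = f(1.000000, 1.340000) = -0.886146
  k2 = f(1.245000, 1.122894) = -0.854041
  k3 = f(1.245000, 1.130760) = -0.861907
  k4 = f(1.490000, 0.917666) = -0.849871
  y ← 1.340000 + (0.49/6)·(k1 + 2k2 + 2k3 + k4) = 0.917954
t=1.490000, y=0.917954:
  k1 = f(1.490000, 0.917954) = -0.850159
  k2 = f(1.735000, 0.709665) = -0.846977
  k3 = f(1.735000, 0.710444) = -0.847757
  k4 = f(1.980000, 0.502553) = -0.836771
  y ← 0.917954 + (0.49/6)·(k1 + 2k2 + 2k3 + k4) = 0.503381
y(1.98) ≈ 0.5034

0.5034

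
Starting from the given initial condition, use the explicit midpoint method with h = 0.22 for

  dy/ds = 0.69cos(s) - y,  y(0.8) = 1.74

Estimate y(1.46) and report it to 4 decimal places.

Midpoint: k1 = f(s_n, y_n); k2 = f(s_n + h/2, y_n + (h/2)·k1); y_{n+1} = y_n + h·k2.
s=0.800000, y=1.740000:
  k1 = f(0.800000, 1.740000) = -1.259272
  k2 = f(0.910000, 1.601480) = -1.177995
  y ← 1.740000 + 0.22·(-1.177995) = 1.480841
s=1.020000, y=1.480841:
  k1 = f(1.020000, 1.480841) = -1.119718
  k2 = f(1.130000, 1.357672) = -1.063277
  y ← 1.480841 + 0.22·(-1.063277) = 1.246920
s=1.240000, y=1.246920:
  k1 = f(1.240000, 1.246920) = -1.022811
  k2 = f(1.350000, 1.134411) = -0.983296
  y ← 1.246920 + 0.22·(-0.983296) = 1.030595
y(1.46) ≈ 1.0306

1.0306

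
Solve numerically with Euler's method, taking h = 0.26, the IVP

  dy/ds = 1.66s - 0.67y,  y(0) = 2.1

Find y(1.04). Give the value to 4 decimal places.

1.5751

Euler: y_{n+1} = y_n + h·f(s_n, y_n).
s=0.000000, y=2.100000: f=-1.407000 → y ← 2.100000 + 0.26·(-1.407000) = 1.734180
s=0.260000, y=1.734180: f=-0.730301 → y ← 1.734180 + 0.26·(-0.730301) = 1.544302
s=0.520000, y=1.544302: f=-0.171482 → y ← 1.544302 + 0.26·(-0.171482) = 1.499716
s=0.780000, y=1.499716: f=0.289990 → y ← 1.499716 + 0.26·0.289990 = 1.575114
y(1.04) ≈ 1.5751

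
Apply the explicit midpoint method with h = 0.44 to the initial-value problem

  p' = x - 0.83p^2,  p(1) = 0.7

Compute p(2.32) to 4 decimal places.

1.4818

Midpoint: k1 = f(x_n, p_n); k2 = f(x_n + h/2, p_n + (h/2)·k1); p_{n+1} = p_n + h·k2.
x=1.000000, p=0.700000:
  k1 = f(1.000000, 0.700000) = 0.593300
  k2 = f(1.220000, 0.830526) = 0.647488
  p ← 0.700000 + 0.44·0.647488 = 0.984895
x=1.440000, p=0.984895:
  k1 = f(1.440000, 0.984895) = 0.634885
  k2 = f(1.660000, 1.124570) = 0.610335
  p ← 0.984895 + 0.44·0.610335 = 1.253442
x=1.880000, p=1.253442:
  k1 = f(1.880000, 1.253442) = 0.575973
  k2 = f(2.100000, 1.380156) = 0.518990
  p ← 1.253442 + 0.44·0.518990 = 1.481798
p(2.32) ≈ 1.4818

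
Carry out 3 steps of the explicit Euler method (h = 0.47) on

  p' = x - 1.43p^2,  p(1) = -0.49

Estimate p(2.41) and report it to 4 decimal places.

1.2395

Euler: p_{n+1} = p_n + h·f(x_n, p_n).
x=1.000000, p=-0.490000: f=0.656657 → p ← -0.490000 + 0.47·0.656657 = -0.181371
x=1.470000, p=-0.181371: f=1.422959 → p ← -0.181371 + 0.47·1.422959 = 0.487420
x=1.940000, p=0.487420: f=1.600263 → p ← 0.487420 + 0.47·1.600263 = 1.239544
p(2.41) ≈ 1.2395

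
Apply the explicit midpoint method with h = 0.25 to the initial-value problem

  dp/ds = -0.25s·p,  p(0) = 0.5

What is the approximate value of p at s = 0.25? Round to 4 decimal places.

Midpoint: k1 = f(s_n, p_n); k2 = f(s_n + h/2, p_n + (h/2)·k1); p_{n+1} = p_n + h·k2.
s=0.000000, p=0.500000:
  k1 = f(0.000000, 0.500000) = 0.000000
  k2 = f(0.125000, 0.500000) = -0.015625
  p ← 0.500000 + 0.25·(-0.015625) = 0.496094
p(0.25) ≈ 0.4961

0.4961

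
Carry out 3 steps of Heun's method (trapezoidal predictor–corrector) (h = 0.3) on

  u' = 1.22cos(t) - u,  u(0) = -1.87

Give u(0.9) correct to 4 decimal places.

-0.1819

Heun: k1 = f(t_n, u_n); k2 = f(t_n + h, u_n + h·k1); u_{n+1} = u_n + (h/2)·(k1 + k2).
t=0.000000, u=-1.870000:
  k1 = f(0.000000, -1.870000) = 3.090000
  k2 = f(0.300000, -0.943000) = 2.108511
  u ← -1.870000 + (0.3/2)·(3.090000 + 2.108511) = -1.090223
t=0.300000, u=-1.090223:
  k1 = f(0.300000, -1.090223) = 2.255734
  k2 = f(0.600000, -0.413503) = 1.420413
  u ← -1.090223 + (0.3/2)·(2.255734 + 1.420413) = -0.538801
t=0.600000, u=-0.538801:
  k1 = f(0.600000, -0.538801) = 1.545711
  k2 = f(0.900000, -0.075088) = 0.833452
  u ← -0.538801 + (0.3/2)·(1.545711 + 0.833452) = -0.181927
u(0.9) ≈ -0.1819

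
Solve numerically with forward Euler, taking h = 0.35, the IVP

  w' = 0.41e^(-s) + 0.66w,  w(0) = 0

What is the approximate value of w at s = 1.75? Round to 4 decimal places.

0.7233

Euler: w_{n+1} = w_n + h·f(s_n, w_n).
s=0.000000, w=0.000000: f=0.410000 → w ← 0.000000 + 0.35·0.410000 = 0.143500
s=0.350000, w=0.143500: f=0.383632 → w ← 0.143500 + 0.35·0.383632 = 0.277771
s=0.700000, w=0.277771: f=0.386929 → w ← 0.277771 + 0.35·0.386929 = 0.413196
s=1.050000, w=0.413196: f=0.416184 → w ← 0.413196 + 0.35·0.416184 = 0.558861
s=1.400000, w=0.558861: f=0.469953 → w ← 0.558861 + 0.35·0.469953 = 0.723344
w(1.75) ≈ 0.7233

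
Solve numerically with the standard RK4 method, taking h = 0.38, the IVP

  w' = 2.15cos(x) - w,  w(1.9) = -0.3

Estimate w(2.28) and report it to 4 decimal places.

-0.5475

RK4: k1 = f(x_n, w_n); k2 = f(x_n + h/2, w_n + (h/2)·k1); k3 = f(x_n + h/2, w_n + (h/2)·k2); k4 = f(x_n + h, w_n + h·k3); w_{n+1} = w_n + (h/6)·(k1 + 2k2 + 2k3 + k4).
x=1.900000, w=-0.300000:
  k1 = f(1.900000, -0.300000) = -0.395073
  k2 = f(2.090000, -0.375064) = -0.691742
  k3 = f(2.090000, -0.431431) = -0.635375
  k4 = f(2.280000, -0.541443) = -0.858701
  w ← -0.300000 + (0.38/6)·(k1 + 2k2 + 2k3 + k4) = -0.547507
w(2.28) ≈ -0.5475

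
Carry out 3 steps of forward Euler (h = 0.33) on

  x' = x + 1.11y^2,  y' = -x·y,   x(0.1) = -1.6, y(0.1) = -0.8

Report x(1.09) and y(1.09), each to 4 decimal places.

Euler on (x,y): x_{n+1} = x_n + h·x', y_{n+1} = y_n + h·y'.
0.100000: (-1.600000, -0.800000); f=(-0.889600, -1.280000) → (-1.893568, -1.222400)
0.430000: (-1.893568, -1.222400); f=(-0.234937, -2.314698) → (-1.971097, -1.986250)
0.760000: (-1.971097, -1.986250); f=(2.408063, -3.915092) → (-1.176436, -3.278231)
(x(1.09), y(1.09)) ≈ (-1.1764, -3.2782)

-1.1764, -3.2782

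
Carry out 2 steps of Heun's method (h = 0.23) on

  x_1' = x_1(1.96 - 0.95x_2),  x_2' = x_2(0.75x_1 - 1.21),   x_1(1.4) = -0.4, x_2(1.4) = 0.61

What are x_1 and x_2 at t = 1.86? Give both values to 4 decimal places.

-0.8079, 0.2948

Heun on (x_1,x_2): k1 = f(t_n, state_n); k2 = f(t_n + h, state_n + h·k1); state_{n+1} = state_n + (h/2)·(k1 + k2).
1.400000: (-0.400000, 0.610000)
  k1 = (-0.552200, -0.921100)
  predictor → (-0.527006, 0.398147)
  k2 = (-0.833597, -0.639127)
  → (-0.559367, 0.430574)
1.630000: (-0.559367, 0.430574)
  k1 = (-0.867552, -0.701631)
  predictor → (-0.758904, 0.269199)
  k2 = (-1.293370, -0.478952)
  → (-0.807873, 0.294807)
(x_1(1.86), x_2(1.86)) ≈ (-0.8079, 0.2948)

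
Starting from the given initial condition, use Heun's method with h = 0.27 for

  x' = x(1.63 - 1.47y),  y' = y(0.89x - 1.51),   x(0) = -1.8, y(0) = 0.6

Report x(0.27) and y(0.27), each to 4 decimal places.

Heun on (x,y): k1 = f(t_n, state_n); k2 = f(t_n + h, state_n + h·k1); state_{n+1} = state_n + (h/2)·(k1 + k2).
0.000000: (-1.800000, 0.600000)
  k1 = (-1.346400, -1.867200)
  predictor → (-2.163528, 0.095856)
  k2 = (-3.221692, -0.329317)
  → (-2.416692, 0.303470)
(x(0.27), y(0.27)) ≈ (-2.4167, 0.3035)

-2.4167, 0.3035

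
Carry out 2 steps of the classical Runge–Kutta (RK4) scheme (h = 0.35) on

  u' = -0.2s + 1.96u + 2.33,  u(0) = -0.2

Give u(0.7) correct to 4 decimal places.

2.6231

RK4: k1 = f(s_n, u_n); k2 = f(s_n + h/2, u_n + (h/2)·k1); k3 = f(s_n + h/2, u_n + (h/2)·k2); k4 = f(s_n + h, u_n + h·k3); u_{n+1} = u_n + (h/6)·(k1 + 2k2 + 2k3 + k4).
s=0.000000, u=-0.200000:
  k1 = f(0.000000, -0.200000) = 1.938000
  k2 = f(0.175000, 0.139150) = 2.567734
  k3 = f(0.175000, 0.249353) = 2.783733
  k4 = f(0.350000, 0.774306) = 3.777641
  u ← -0.200000 + (0.35/6)·(k1 + 2k2 + 2k3 + k4) = 0.757750
s=0.350000, u=0.757750:
  k1 = f(0.350000, 0.757750) = 3.745190
  k2 = f(0.525000, 1.413158) = 4.994791
  k3 = f(0.525000, 1.631839) = 5.423403
  k4 = f(0.700000, 2.655941) = 7.395645
  u ← 0.757750 + (0.35/6)·(k1 + 2k2 + 2k3 + k4) = 2.623088
u(0.7) ≈ 2.6231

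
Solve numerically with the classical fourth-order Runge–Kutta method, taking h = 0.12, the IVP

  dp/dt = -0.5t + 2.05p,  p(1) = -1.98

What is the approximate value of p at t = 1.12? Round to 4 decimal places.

RK4: k1 = f(t_n, p_n); k2 = f(t_n + h/2, p_n + (h/2)·k1); k3 = f(t_n + h/2, p_n + (h/2)·k2); k4 = f(t_n + h, p_n + h·k3); p_{n+1} = p_n + (h/6)·(k1 + 2k2 + 2k3 + k4).
t=1.000000, p=-1.980000:
  k1 = f(1.000000, -1.980000) = -4.559000
  k2 = f(1.060000, -2.253540) = -5.149757
  k3 = f(1.060000, -2.288985) = -5.222420
  k4 = f(1.120000, -2.606690) = -5.903715
  p ← -1.980000 + (0.12/6)·(k1 + 2k2 + 2k3 + k4) = -2.604141
p(1.12) ≈ -2.6041

-2.6041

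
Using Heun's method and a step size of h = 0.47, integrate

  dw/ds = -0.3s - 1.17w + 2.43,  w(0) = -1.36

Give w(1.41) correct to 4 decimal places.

1.1397

Heun: k1 = f(s_n, w_n); k2 = f(s_n + h, w_n + h·k1); w_{n+1} = w_n + (h/2)·(k1 + k2).
s=0.000000, w=-1.360000:
  k1 = f(0.000000, -1.360000) = 4.021200
  k2 = f(0.470000, 0.529964) = 1.668942
  w ← -1.360000 + (0.47/2)·(4.021200 + 1.668942) = -0.022817
s=0.470000, w=-0.022817:
  k1 = f(0.470000, -0.022817) = 2.315695
  k2 = f(0.940000, 1.065560) = 0.901295
  w ← -0.022817 + (0.47/2)·(2.315695 + 0.901295) = 0.733176
s=0.940000, w=0.733176:
  k1 = f(0.940000, 0.733176) = 1.290184
  k2 = f(1.410000, 1.339563) = 0.439712
  w ← 0.733176 + (0.47/2)·(1.290184 + 0.439712) = 1.139702
w(1.41) ≈ 1.1397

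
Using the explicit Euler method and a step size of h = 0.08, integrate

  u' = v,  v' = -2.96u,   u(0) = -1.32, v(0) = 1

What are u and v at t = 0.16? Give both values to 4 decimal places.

-1.1350, 1.6062

Euler on (u,v): u_{n+1} = u_n + h·u', v_{n+1} = v_n + h·v'.
0.000000: (-1.320000, 1.000000); f=(1.000000, 3.907200) → (-1.240000, 1.312576)
0.080000: (-1.240000, 1.312576); f=(1.312576, 3.670400) → (-1.134994, 1.606208)
(u(0.16), v(0.16)) ≈ (-1.1350, 1.6062)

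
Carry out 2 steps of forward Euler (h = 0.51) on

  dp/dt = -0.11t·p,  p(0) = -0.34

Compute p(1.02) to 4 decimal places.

-0.3303

Euler: p_{n+1} = p_n + h·f(t_n, p_n).
t=0.000000, p=-0.340000: f=0.000000 → p ← -0.340000 + 0.51·0.000000 = -0.340000
t=0.510000, p=-0.340000: f=0.019074 → p ← -0.340000 + 0.51·0.019074 = -0.330272
p(1.02) ≈ -0.3303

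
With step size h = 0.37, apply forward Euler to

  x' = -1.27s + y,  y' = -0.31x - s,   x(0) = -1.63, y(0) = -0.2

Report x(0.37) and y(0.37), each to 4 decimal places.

-1.7040, -0.0130

Euler on (x,y): x_{n+1} = x_n + h·x', y_{n+1} = y_n + h·y'.
0.000000: (-1.630000, -0.200000); f=(-0.200000, 0.505300) → (-1.704000, -0.013039)
(x(0.37), y(0.37)) ≈ (-1.7040, -0.0130)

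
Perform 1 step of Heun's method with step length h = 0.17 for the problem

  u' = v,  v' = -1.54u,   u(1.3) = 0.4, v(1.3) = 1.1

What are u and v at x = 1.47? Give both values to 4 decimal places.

0.5781, 0.9708

Heun on (u,v): k1 = f(x_n, state_n); k2 = f(x_n + h, state_n + h·k1); state_{n+1} = state_n + (h/2)·(k1 + k2).
1.300000: (0.400000, 1.100000)
  k1 = (1.100000, -0.616000)
  predictor → (0.587000, 0.995280)
  k2 = (0.995280, -0.903980)
  → (0.578099, 0.970802)
(u(1.47), v(1.47)) ≈ (0.5781, 0.9708)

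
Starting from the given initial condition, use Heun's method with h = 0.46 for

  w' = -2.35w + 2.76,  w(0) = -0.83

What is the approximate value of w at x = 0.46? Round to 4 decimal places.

Heun: k1 = f(x_n, w_n); k2 = f(x_n + h, w_n + h·k1); w_{n+1} = w_n + (h/2)·(k1 + k2).
x=0.000000, w=-0.830000:
  k1 = f(0.000000, -0.830000) = 4.710500
  k2 = f(0.460000, 1.336830) = -0.381551
  w ← -0.830000 + (0.46/2)·(4.710500 + (-0.381551)) = 0.165658
w(0.46) ≈ 0.1657

0.1657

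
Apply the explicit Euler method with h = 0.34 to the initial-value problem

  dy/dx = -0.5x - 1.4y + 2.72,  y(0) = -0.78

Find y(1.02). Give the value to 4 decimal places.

Euler: y_{n+1} = y_n + h·f(x_n, y_n).
x=0.000000, y=-0.780000: f=3.812000 → y ← -0.780000 + 0.34·3.812000 = 0.516080
x=0.340000, y=0.516080: f=1.827488 → y ← 0.516080 + 0.34·1.827488 = 1.137426
x=0.680000, y=1.137426: f=0.787604 → y ← 1.137426 + 0.34·0.787604 = 1.405211
y(1.02) ≈ 1.4052

1.4052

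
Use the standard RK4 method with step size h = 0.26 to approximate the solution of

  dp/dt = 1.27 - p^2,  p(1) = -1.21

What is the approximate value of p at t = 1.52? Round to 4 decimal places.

RK4: k1 = f(t_n, p_n); k2 = f(t_n + h/2, p_n + (h/2)·k1); k3 = f(t_n + h/2, p_n + (h/2)·k2); k4 = f(t_n + h, p_n + h·k3); p_{n+1} = p_n + (h/6)·(k1 + 2k2 + 2k3 + k4).
t=1.000000, p=-1.210000:
  k1 = f(1.000000, -1.210000) = -0.194100
  k2 = f(1.130000, -1.235233) = -0.255801
  k3 = f(1.130000, -1.243254) = -0.275681
  k4 = f(1.260000, -1.281677) = -0.372696
  p ← -1.210000 + (0.26/6)·(k1 + 2k2 + 2k3 + k4) = -1.280623
t=1.260000, p=-1.280623:
  k1 = f(1.260000, -1.280623) = -0.369995
  k2 = f(1.390000, -1.328722) = -0.495503
  k3 = f(1.390000, -1.345038) = -0.539128
  k4 = f(1.520000, -1.420796) = -0.748662
  p ← -1.280623 + (0.26/6)·(k1 + 2k2 + 2k3 + k4) = -1.418766
p(1.52) ≈ -1.4188

-1.4188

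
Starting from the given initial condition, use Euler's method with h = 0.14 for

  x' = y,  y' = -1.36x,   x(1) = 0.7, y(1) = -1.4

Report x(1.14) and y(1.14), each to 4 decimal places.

0.5040, -1.5333

Euler on (x,y): x_{n+1} = x_n + h·x', y_{n+1} = y_n + h·y'.
1.000000: (0.700000, -1.400000); f=(-1.400000, -0.952000) → (0.504000, -1.533280)
(x(1.14), y(1.14)) ≈ (0.5040, -1.5333)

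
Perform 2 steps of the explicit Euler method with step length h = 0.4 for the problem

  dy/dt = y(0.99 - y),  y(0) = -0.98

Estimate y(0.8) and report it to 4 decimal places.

Euler: y_{n+1} = y_n + h·f(t_n, y_n).
t=0.000000, y=-0.980000: f=-1.930600 → y ← -0.980000 + 0.4·(-1.930600) = -1.752240
t=0.400000, y=-1.752240: f=-4.805063 → y ← -1.752240 + 0.4·(-4.805063) = -3.674265
y(0.8) ≈ -3.6743

-3.6743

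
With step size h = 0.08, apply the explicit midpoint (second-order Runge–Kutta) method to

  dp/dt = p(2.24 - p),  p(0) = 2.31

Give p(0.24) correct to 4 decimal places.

2.2805

Midpoint: k1 = f(t_n, p_n); k2 = f(t_n + h/2, p_n + (h/2)·k1); p_{n+1} = p_n + h·k2.
t=0.000000, p=2.310000:
  k1 = f(0.000000, 2.310000) = -0.161700
  k2 = f(0.040000, 2.303532) = -0.146348
  p ← 2.310000 + 0.08·(-0.146348) = 2.298292
t=0.080000, p=2.298292:
  k1 = f(0.080000, 2.298292) = -0.133972
  k2 = f(0.120000, 2.292933) = -0.121372
  p ← 2.298292 + 0.08·(-0.121372) = 2.288582
t=0.160000, p=2.288582:
  k1 = f(0.160000, 2.288582) = -0.111185
  k2 = f(0.200000, 2.284135) = -0.100810
  p ← 2.288582 + 0.08·(-0.100810) = 2.280518
p(0.24) ≈ 2.2805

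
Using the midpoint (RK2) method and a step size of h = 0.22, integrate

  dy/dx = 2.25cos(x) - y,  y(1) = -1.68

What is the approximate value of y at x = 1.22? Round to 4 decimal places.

Midpoint: k1 = f(x_n, y_n); k2 = f(x_n + h/2, y_n + (h/2)·k1); y_{n+1} = y_n + h·k2.
x=1.000000, y=-1.680000:
  k1 = f(1.000000, -1.680000) = 2.895680
  k2 = f(1.110000, -1.361475) = 2.361964
  y ← -1.680000 + 0.22·2.361964 = -1.160368
y(1.22) ≈ -1.1604

-1.1604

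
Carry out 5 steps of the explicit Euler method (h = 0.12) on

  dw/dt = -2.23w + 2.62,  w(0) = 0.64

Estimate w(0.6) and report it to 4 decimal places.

Euler: w_{n+1} = w_n + h·f(t_n, w_n).
t=0.000000, w=0.640000: f=1.192800 → w ← 0.640000 + 0.12·1.192800 = 0.783136
t=0.120000, w=0.783136: f=0.873607 → w ← 0.783136 + 0.12·0.873607 = 0.887969
t=0.240000, w=0.887969: f=0.639830 → w ← 0.887969 + 0.12·0.639830 = 0.964748
t=0.360000, w=0.964748: f=0.468611 → w ← 0.964748 + 0.12·0.468611 = 1.020982
t=0.480000, w=1.020982: f=0.343211 → w ← 1.020982 + 0.12·0.343211 = 1.062167
w(0.6) ≈ 1.0622

1.0622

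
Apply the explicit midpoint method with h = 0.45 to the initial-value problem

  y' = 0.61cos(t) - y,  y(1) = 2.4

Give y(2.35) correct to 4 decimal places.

Midpoint: k1 = f(t_n, y_n); k2 = f(t_n + h/2, y_n + (h/2)·k1); y_{n+1} = y_n + h·k2.
t=1.000000, y=2.400000:
  k1 = f(1.000000, 2.400000) = -2.070416
  k2 = f(1.225000, 1.934156) = -1.727399
  y ← 2.400000 + 0.45·(-1.727399) = 1.622670
t=1.450000, y=1.622670:
  k1 = f(1.450000, 1.622670) = -1.549164
  k2 = f(1.675000, 1.274108) = -1.337558
  y ← 1.622670 + 0.45·(-1.337558) = 1.020769
t=1.900000, y=1.020769:
  k1 = f(1.900000, 1.020769) = -1.217976
  k2 = f(2.125000, 0.746725) = -1.067747
  y ← 1.020769 + 0.45·(-1.067747) = 0.540283
y(2.35) ≈ 0.5403

0.5403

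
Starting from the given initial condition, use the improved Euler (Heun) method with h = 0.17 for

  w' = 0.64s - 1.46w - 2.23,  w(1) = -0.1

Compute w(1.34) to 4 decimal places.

-0.4506

Heun: k1 = f(s_n, w_n); k2 = f(s_n + h, w_n + h·k1); w_{n+1} = w_n + (h/2)·(k1 + k2).
s=1.000000, w=-0.100000:
  k1 = f(1.000000, -0.100000) = -1.444000
  k2 = f(1.170000, -0.345480) = -0.976799
  w ← -0.100000 + (0.17/2)·(-1.444000 + (-0.976799)) = -0.305768
s=1.170000, w=-0.305768:
  k1 = f(1.170000, -0.305768) = -1.034779
  k2 = f(1.340000, -0.481680) = -0.669147
  w ← -0.305768 + (0.17/2)·(-1.034779 + (-0.669147)) = -0.450602
w(1.34) ≈ -0.4506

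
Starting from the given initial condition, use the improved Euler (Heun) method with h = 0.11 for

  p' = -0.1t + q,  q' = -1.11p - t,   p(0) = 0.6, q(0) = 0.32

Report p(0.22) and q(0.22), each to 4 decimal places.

Heun on (p,q): k1 = f(t_n, state_n); k2 = f(t_n + h, state_n + h·k1); state_{n+1} = state_n + (h/2)·(k1 + k2).
0.000000: (0.600000, 0.320000)
  k1 = (0.320000, -0.666000)
  predictor → (0.635200, 0.246740)
  k2 = (0.235740, -0.815072)
  → (0.630566, 0.238541)
0.110000: (0.630566, 0.238541)
  k1 = (0.227541, -0.809928)
  predictor → (0.655595, 0.149449)
  k2 = (0.127449, -0.947711)
  → (0.650090, 0.141871)
(p(0.22), q(0.22)) ≈ (0.6501, 0.1419)

0.6501, 0.1419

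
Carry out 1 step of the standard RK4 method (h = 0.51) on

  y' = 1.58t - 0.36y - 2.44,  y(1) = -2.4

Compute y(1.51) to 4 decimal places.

-2.2047

RK4: k1 = f(t_n, y_n); k2 = f(t_n + h/2, y_n + (h/2)·k1); k3 = f(t_n + h/2, y_n + (h/2)·k2); k4 = f(t_n + h, y_n + h·k3); y_{n+1} = y_n + (h/6)·(k1 + 2k2 + 2k3 + k4).
t=1.000000, y=-2.400000:
  k1 = f(1.000000, -2.400000) = 0.004000
  k2 = f(1.255000, -2.398980) = 0.406533
  k3 = f(1.255000, -2.296334) = 0.369580
  k4 = f(1.510000, -2.211514) = 0.741945
  y ← -2.400000 + (0.51/6)·(k1 + 2k2 + 2k3 + k4) = -2.204655
y(1.51) ≈ -2.2047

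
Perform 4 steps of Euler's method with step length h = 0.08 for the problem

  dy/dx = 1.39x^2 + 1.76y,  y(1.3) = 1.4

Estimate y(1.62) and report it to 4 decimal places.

3.4599

Euler: y_{n+1} = y_n + h·f(x_n, y_n).
x=1.300000, y=1.400000: f=4.813100 → y ← 1.400000 + 0.08·4.813100 = 1.785048
x=1.380000, y=1.785048: f=5.788800 → y ← 1.785048 + 0.08·5.788800 = 2.248152
x=1.460000, y=2.248152: f=6.919672 → y ← 2.248152 + 0.08·6.919672 = 2.801726
x=1.540000, y=2.801726: f=8.227561 → y ← 2.801726 + 0.08·8.227561 = 3.459931
y(1.62) ≈ 3.4599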